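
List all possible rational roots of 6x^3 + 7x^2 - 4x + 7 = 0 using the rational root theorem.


Rational root theorem: possible roots are ±p/q where:
  p divides the constant term (7): p ∈ {1, 7}
  q divides the leading coefficient (6): q ∈ {1, 2, 3, 6}

All possible rational roots: -7, -7/2, -7/3, -7/6, -1, -1/2, -1/3, -1/6, 1/6, 1/3, 1/2, 1, 7/6, 7/3, 7/2, 7

-7, -7/2, -7/3, -7/6, -1, -1/2, -1/3, -1/6, 1/6, 1/3, 1/2, 1, 7/6, 7/3, 7/2, 7


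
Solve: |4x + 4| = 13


An absolute value equation |expr| = 13 gives two cases:
Case 1: 4x + 4 = 13
  4x = 9, so x = 9/4
Case 2: 4x + 4 = -13
  4x = -17, so x = -17/4

x = -17/4, x = 9/4


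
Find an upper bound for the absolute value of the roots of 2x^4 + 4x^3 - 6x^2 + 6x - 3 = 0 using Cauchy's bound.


Cauchy's bound: all roots r satisfy |r| <= 1 + max(|a_i/a_n|) for i = 0,...,n-1
where a_n is the leading coefficient.

Coefficients: [2, 4, -6, 6, -3]
Leading coefficient a_n = 2
Ratios |a_i/a_n|: 2, 3, 3, 3/2
Maximum ratio: 3
Cauchy's bound: |r| <= 1 + 3 = 4

Upper bound = 4


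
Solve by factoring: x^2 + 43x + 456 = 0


We need two numbers that multiply to 456 and add to 43.
Those numbers are 19 and 24 (since 19 * 24 = 456 and 19 + 24 = 43).
So x^2 + 43x + 456 = (x + 19)(x + 24) = 0
Setting each factor to zero: x = -19 or x = -24

x = -24, x = -19


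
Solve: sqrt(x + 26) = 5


Square both sides: x + 26 = 5^2 = 25
x = 25 - 26 = -1
x = -1
Check: sqrt(1*(-1) + 26) = sqrt(25) = 5 ✓

x = -1


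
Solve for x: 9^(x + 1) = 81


Express both sides with the same base.
81 = 9^2
Since the bases match, equate exponents: x + 1 = 2
So x = 2 - (1) = 1

x = 1


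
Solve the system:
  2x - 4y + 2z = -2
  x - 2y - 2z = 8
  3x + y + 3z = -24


Using Cramer's rule. Expand each determinant along the first row.
D  = 2*[(-2)*3 - (-2)*1] - (-4)*[1*3 - (-2)*3] + 2*[1*1 - (-2)*3]
  = 2*(-4) - (-4)*(9) + 2*(7) = 42
Dx = (-2)*[(-2)*3 - (-2)*1] - (-4)*[8*3 - (-2)*(-24)] + 2*[8*1 - (-2)*(-24)]
  = (-2)*(-4) - (-4)*(-24) + 2*(-40) = -168
Dy = 2*[8*3 - (-2)*(-24)] - (-2)*[1*3 - (-2)*3] + 2*[1*(-24) - 8*3]
  = 2*(-24) - (-2)*(9) + 2*(-48) = -126
Dz = 2*[(-2)*(-24) - 8*1] - (-4)*[1*(-24) - 8*3] + (-2)*[1*1 - (-2)*3]
  = 2*(40) - (-4)*(-48) + (-2)*(7) = -126
x = Dx/D = -168/42 = -4, y = Dy/D = -126/42 = -3, z = Dz/D = -126/42 = -3
Check eq1: (2)(-4) + (-4)(-3) + (2)(-3) = -2 = -2 ✓
Check eq2: (1)(-4) + (-2)(-3) + (-2)(-3) = 8 = 8 ✓
Check eq3: (3)(-4) + (1)(-3) + (3)(-3) = -24 = -24 ✓

x = -4, y = -3, z = -3


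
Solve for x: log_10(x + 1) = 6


Convert to exponential form: x + 1 = 10^6 = 1000000
x = 1000000 - 1 = 999999
Check: log_10(999999 + 1) = log_10(1000000) = log_10(1000000) = 6 ✓

x = 999999


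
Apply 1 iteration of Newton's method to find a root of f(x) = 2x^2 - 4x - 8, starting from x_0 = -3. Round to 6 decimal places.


Newton's method: x_(n+1) = x_n - f(x_n)/f'(x_n)
f(x) = 2x^2 - 4x - 8
f'(x) = 4x - 4

Iteration 1:
  f(-3.000000) = 22.000000
  f'(-3.000000) = -16.000000
  x_1 = -3.000000 - (22.000000)/(-16.000000) = -1.625000

x_1 = -1.625000


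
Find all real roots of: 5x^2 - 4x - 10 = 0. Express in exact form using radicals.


Using the quadratic formula: x = (-b ± sqrt(b^2 - 4ac)) / (2a)
Here a = 5, b = -4, c = -10
Discriminant = b^2 - 4ac = (-4)^2 - 4(5)(-10) = 16 + 200 = 216
Since discriminant = 216 > 0, there are two real roots.
x = (4 ± 6*sqrt(6)) / 10
Simplifying: x = (2 ± 3*sqrt(6)) / 5
Numerically: x ≈ 1.8697 or x ≈ -1.0697

x = (2 + 3*sqrt(6)) / 5 or x = (2 - 3*sqrt(6)) / 5


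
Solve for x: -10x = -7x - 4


Starting with: -10x = -7x - 4
Move all x terms to left: (-10 + 7)x = -4 - 0
Simplify: -3x = -4
Divide both sides by -3: x = 4/3

x = 4/3


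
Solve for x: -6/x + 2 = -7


Subtract 2 from both sides: -6/x = -9
Multiply both sides by x: -6 = -9 * x
Divide by -9: x = 2/3

x = 2/3


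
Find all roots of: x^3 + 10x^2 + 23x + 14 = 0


Let p(x) = x^3 + 10x^2 + 23x + 14. By the rational root theorem (leading coefficient 1), any rational root is an integer divisor of 14: try ±1, ±2, ... in turn.
Test x = 1: value = 48 ≠ 0.
Test x = -1: value = 0 ✓, so (x + 1) is a factor.
Synthetic division by (x + 1): bring down 1; 1(-1) + 10 = 9; 9(-1) + 23 = 14; 14(-1) + 14 = 0 → quotient x^2 + 9x + 14, remainder 0.
Solve the quadratic x^2 + 9x + 14 = 0: discriminant = 9^2 - 4(1)(14) = 81 - 56 = 25.
sqrt(25) = 5, so x = (-9 ± 5)/2: x = -2 or x = -7.
Collecting all roots found:

x = -7, x = -2, x = -1


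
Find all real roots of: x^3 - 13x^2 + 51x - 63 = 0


Let p(x) = x^3 - 13x^2 + 51x - 63. By the rational root theorem (leading coefficient 1), any rational root is an integer divisor of 63: try ±1, ±2, ... in turn.
Test x = 1: value = -24 ≠ 0.
Test x = -1: value = -128 ≠ 0.
Test x = 3: value = 0 ✓, so (x - 3) is a factor.
Synthetic division by (x - 3): bring down 1; 1(3) - 13 = -10; (-10)(3) + 51 = 21; 21(3) - 63 = 0 → quotient x^2 - 10x + 21, remainder 0.
Solve the quadratic x^2 - 10x + 21 = 0: discriminant = (-10)^2 - 4(1)(21) = 100 - 84 = 16.
sqrt(16) = 4, so x = (10 ± 4)/2: x = 7 or x = 3.

x = 3 (multiplicity 2), x = 7


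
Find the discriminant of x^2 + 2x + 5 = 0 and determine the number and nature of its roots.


For ax^2 + bx + c = 0, discriminant D = b^2 - 4ac
Here a = 1, b = 2, c = 5
D = (2)^2 - 4(1)(5) = 4 - 20 = -16

D = -16 < 0
The equation has no real roots (2 complex conjugate roots).

Discriminant = -16, no real roots (2 complex conjugate roots)


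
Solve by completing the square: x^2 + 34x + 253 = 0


Start: x^2 + 34x + 253 = 0
Move constant: x^2 + 34x = -253
Half of 34 is 17, squared is 289
Add 289 to both sides: x^2 + 34x + 289 = 36
(x + 17)^2 = 36
x + 17 = ±6
x = -17 + 6 = -11 or x = -17 - 6 = -23

x = -23, x = -11


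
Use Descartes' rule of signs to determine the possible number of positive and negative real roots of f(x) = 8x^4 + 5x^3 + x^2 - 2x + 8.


Descartes' rule of signs:

For positive roots, count sign changes in f(x) = 8x^4 + 5x^3 + x^2 - 2x + 8:
Signs of coefficients: +, +, +, -, +
Number of sign changes: 2
Possible positive real roots: 2, 0

For negative roots, examine f(-x) = 8x^4 - 5x^3 + x^2 + 2x + 8:
Signs of coefficients: +, -, +, +, +
Number of sign changes: 2
Possible negative real roots: 2, 0

Positive roots: 2 or 0; Negative roots: 2 or 0


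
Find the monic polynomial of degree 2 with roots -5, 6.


A monic polynomial with roots -5, 6 is:
p(x) = (x + 5)(x - 6)
After multiplying by (x + 5): x + 5
After multiplying by (x - 6): x^2 - x - 30

x^2 - x - 30


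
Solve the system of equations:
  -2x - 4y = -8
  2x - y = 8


Using Cramer's rule:
Determinant D = (-2)(-1) - (2)(-4) = 2 + 8 = 10
Dx = (-8)(-1) - (8)(-4) = 8 + 32 = 40
Dy = (-2)(8) - (2)(-8) = -16 + 16 = 0
x = Dx/D = 40/10 = 4
y = Dy/D = 0/10 = 0

x = 4, y = 0


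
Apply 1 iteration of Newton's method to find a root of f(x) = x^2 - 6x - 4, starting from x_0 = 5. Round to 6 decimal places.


Newton's method: x_(n+1) = x_n - f(x_n)/f'(x_n)
f(x) = x^2 - 6x - 4
f'(x) = 2x - 6

Iteration 1:
  f(5.000000) = -9.000000
  f'(5.000000) = 4.000000
  x_1 = 5.000000 - (-9.000000)/(4.000000) = 7.250000

x_1 = 7.250000


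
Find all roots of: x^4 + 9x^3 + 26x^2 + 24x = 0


The constant term is 0, so x = 0 is a root. Factor out x:
  x^3 + 9x^2 + 26x + 24 = 0
Let p(x) = x^3 + 9x^2 + 26x + 24. By the rational root theorem (leading coefficient 1), any rational root is an integer divisor of 24: try ±1, ±2, ... in turn.
Test x = 1: value = 60 ≠ 0.
Test x = -1: value = 6 ≠ 0.
Test x = 2: value = 120 ≠ 0.
Test x = -2: value = 0 ✓, so (x + 2) is a factor.
Synthetic division by (x + 2): bring down 1; 1(-2) + 9 = 7; 7(-2) + 26 = 12; 12(-2) + 24 = 0 → quotient x^2 + 7x + 12, remainder 0.
Solve the quadratic x^2 + 7x + 12 = 0: discriminant = 7^2 - 4(1)(12) = 49 - 48 = 1.
sqrt(1) = 1, so x = (-7 ± 1)/2: x = -3 or x = -4.
Collecting all roots found:

x = -4, x = -3, x = -2, x = 0


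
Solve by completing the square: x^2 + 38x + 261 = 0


Start: x^2 + 38x + 261 = 0
Move constant: x^2 + 38x = -261
Half of 38 is 19, squared is 361
Add 361 to both sides: x^2 + 38x + 361 = 100
(x + 19)^2 = 100
x + 19 = ±10
x = -19 + 10 = -9 or x = -19 - 10 = -29

x = -29, x = -9


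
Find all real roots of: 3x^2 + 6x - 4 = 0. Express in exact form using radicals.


Using the quadratic formula: x = (-b ± sqrt(b^2 - 4ac)) / (2a)
Here a = 3, b = 6, c = -4
Discriminant = b^2 - 4ac = 6^2 - 4(3)(-4) = 36 + 48 = 84
Since discriminant = 84 > 0, there are two real roots.
x = (-6 ± 2*sqrt(21)) / 6
Simplifying: x = (-3 ± sqrt(21)) / 3
Numerically: x ≈ 0.5275 or x ≈ -2.5275

x = (-3 + sqrt(21)) / 3 or x = (-3 - sqrt(21)) / 3


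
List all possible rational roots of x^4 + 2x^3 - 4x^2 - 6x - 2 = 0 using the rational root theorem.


Rational root theorem: possible roots are ±p/q where:
  p divides the constant term (-2): p ∈ {1, 2}
  q divides the leading coefficient (1): q ∈ {1}

All possible rational roots: -2, -1, 1, 2

-2, -1, 1, 2


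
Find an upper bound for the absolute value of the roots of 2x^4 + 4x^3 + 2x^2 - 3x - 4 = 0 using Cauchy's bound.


Cauchy's bound: all roots r satisfy |r| <= 1 + max(|a_i/a_n|) for i = 0,...,n-1
where a_n is the leading coefficient.

Coefficients: [2, 4, 2, -3, -4]
Leading coefficient a_n = 2
Ratios |a_i/a_n|: 2, 1, 3/2, 2
Maximum ratio: 2
Cauchy's bound: |r| <= 1 + 2 = 3

Upper bound = 3


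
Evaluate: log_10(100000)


We need the exponent such that 10^? = 100000
10^5 = 100000
Therefore log_10(100000) = 5

5


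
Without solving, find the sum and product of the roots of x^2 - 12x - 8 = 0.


By Vieta's formulas for ax^2 + bx + c = 0:
  Sum of roots = -b/a
  Product of roots = c/a

Here a = 1, b = -12, c = -8
Sum = -(-12)/1 = 12
Product = -8/1 = -8

Sum = 12, Product = -8


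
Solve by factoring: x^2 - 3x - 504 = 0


We need two numbers that multiply to -504 and add to -3.
Those numbers are 21 and -24 (since 21 * (-24) = -504 and 21 + (-24) = -3).
So x^2 - 3x - 504 = (x + 21)(x - 24) = 0
Setting each factor to zero: x = -21 or x = 24

x = -21, x = 24


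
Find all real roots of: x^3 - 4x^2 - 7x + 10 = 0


Let p(x) = x^3 - 4x^2 - 7x + 10. By the rational root theorem (leading coefficient 1), any rational root is an integer divisor of 10: try ±1, ±2, ... in turn.
Test x = 1: value = 0 ✓, so (x - 1) is a factor.
Synthetic division by (x - 1): bring down 1; 1(1) - 4 = -3; (-3)(1) - 7 = -10; (-10)(1) + 10 = 0 → quotient x^2 - 3x - 10, remainder 0.
Solve the quadratic x^2 - 3x - 10 = 0: discriminant = (-3)^2 - 4(1)(-10) = 9 + 40 = 49.
sqrt(49) = 7, so x = (3 ± 7)/2: x = 5 or x = -2.

x = -2, x = 1, x = 5


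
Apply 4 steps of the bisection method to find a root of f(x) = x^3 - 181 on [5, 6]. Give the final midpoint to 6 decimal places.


f(x) = x^3 - 181
f(5) = -56 < 0
f(6) = 35 > 0

Step 1: midpoint = (5.000000 + 6.000000)/2 = 5.500000
  f(5.500000) = -14.625000
  f(mid) < 0, so root is in [5.500000, 6.000000]

Step 2: midpoint = (5.500000 + 6.000000)/2 = 5.750000
  f(5.750000) = 9.109375
  f(mid) > 0, so root is in [5.500000, 5.750000]

Step 3: midpoint = (5.500000 + 5.750000)/2 = 5.625000
  f(5.625000) = -3.021484
  f(mid) < 0, so root is in [5.625000, 5.750000]

Step 4: midpoint = (5.625000 + 5.750000)/2 = 5.687500
  f(5.687500) = 2.977295
  f(mid) > 0, so root is in [5.625000, 5.687500]

midpoint = 5.687500


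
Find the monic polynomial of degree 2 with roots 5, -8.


A monic polynomial with roots 5, -8 is:
p(x) = (x - 5)(x + 8)
After multiplying by (x - 5): x - 5
After multiplying by (x + 8): x^2 + 3x - 40

x^2 + 3x - 40


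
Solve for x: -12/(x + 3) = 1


Multiply both sides by (x + 3): -12 = 1(x + 3)
Distribute: -12 = x + 3
x = -12 - 3 = -15
x = -15

x = -15


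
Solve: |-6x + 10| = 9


An absolute value equation |expr| = 9 gives two cases:
Case 1: -6x + 10 = 9
  -6x = -1, so x = 1/6
Case 2: -6x + 10 = -9
  -6x = -19, so x = 19/6

x = 1/6, x = 19/6


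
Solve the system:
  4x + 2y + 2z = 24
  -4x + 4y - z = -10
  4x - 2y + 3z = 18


Using Cramer's rule. Expand each determinant along the first row.
D  = 4*[4*3 - (-1)*(-2)] - 2*[(-4)*3 - (-1)*4] + 2*[(-4)*(-2) - 4*4]
  = 4*(10) - 2*(-8) + 2*(-8) = 40
Dx = 24*[4*3 - (-1)*(-2)] - 2*[(-10)*3 - (-1)*18] + 2*[(-10)*(-2) - 4*18]
  = 24*(10) - 2*(-12) + 2*(-52) = 160
Dy = 4*[(-10)*3 - (-1)*18] - 24*[(-4)*3 - (-1)*4] + 2*[(-4)*18 - (-10)*4]
  = 4*(-12) - 24*(-8) + 2*(-32) = 80
Dz = 4*[4*18 - (-10)*(-2)] - 2*[(-4)*18 - (-10)*4] + 24*[(-4)*(-2) - 4*4]
  = 4*(52) - 2*(-32) + 24*(-8) = 80
x = Dx/D = 160/40 = 4, y = Dy/D = 80/40 = 2, z = Dz/D = 80/40 = 2
Check eq1: (4)(4) + (2)(2) + (2)(2) = 24 = 24 ✓
Check eq2: (-4)(4) + (4)(2) + (-1)(2) = -10 = -10 ✓
Check eq3: (4)(4) + (-2)(2) + (3)(2) = 18 = 18 ✓

x = 4, y = 2, z = 2


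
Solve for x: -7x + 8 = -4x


Starting with: -7x + 8 = -4x
Move all x terms to left: (-7 + 4)x = 0 - 8
Simplify: -3x = -8
Divide both sides by -3: x = 8/3

x = 8/3


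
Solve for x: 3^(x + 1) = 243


Express both sides with the same base.
243 = 3^5
Since the bases match, equate exponents: x + 1 = 5
So x = 5 - (1) = 4

x = 4


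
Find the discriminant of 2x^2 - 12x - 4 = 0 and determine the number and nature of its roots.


For ax^2 + bx + c = 0, discriminant D = b^2 - 4ac
Here a = 2, b = -12, c = -4
D = (-12)^2 - 4(2)(-4) = 144 + 32 = 176

D = 176 > 0 but not a perfect square
The equation has 2 distinct real irrational roots.

Discriminant = 176, 2 distinct real irrational roots


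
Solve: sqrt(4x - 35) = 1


Square both sides: 4x - 35 = 1^2 = 1
4x = 1 + 35 = 36
x = 9
Check: sqrt(4*9 - 35) = sqrt(1) = 1 ✓

x = 9


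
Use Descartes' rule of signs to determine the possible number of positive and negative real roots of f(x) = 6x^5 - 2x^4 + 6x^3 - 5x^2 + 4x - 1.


Descartes' rule of signs:

For positive roots, count sign changes in f(x) = 6x^5 - 2x^4 + 6x^3 - 5x^2 + 4x - 1:
Signs of coefficients: +, -, +, -, +, -
Number of sign changes: 5
Possible positive real roots: 5, 3, 1

For negative roots, examine f(-x) = -6x^5 - 2x^4 - 6x^3 - 5x^2 - 4x - 1:
Signs of coefficients: -, -, -, -, -, -
Number of sign changes: 0
Possible negative real roots: 0

Positive roots: 5 or 3 or 1; Negative roots: 0


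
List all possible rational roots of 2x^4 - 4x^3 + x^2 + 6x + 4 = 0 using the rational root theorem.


Rational root theorem: possible roots are ±p/q where:
  p divides the constant term (4): p ∈ {1, 2, 4}
  q divides the leading coefficient (2): q ∈ {1, 2}

All possible rational roots: -4, -2, -1, -1/2, 1/2, 1, 2, 4

-4, -2, -1, -1/2, 1/2, 1, 2, 4


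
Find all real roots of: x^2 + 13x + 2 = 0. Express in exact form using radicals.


Using the quadratic formula: x = (-b ± sqrt(b^2 - 4ac)) / (2a)
Here a = 1, b = 13, c = 2
Discriminant = b^2 - 4ac = 13^2 - 4(1)(2) = 169 - 8 = 161
Since discriminant = 161 > 0, there are two real roots.
x = (-13 ± sqrt(161)) / 2
Numerically: x ≈ -0.1557 or x ≈ -12.8443

x = (-13 + sqrt(161)) / 2 or x = (-13 - sqrt(161)) / 2


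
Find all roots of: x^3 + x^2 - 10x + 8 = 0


Let p(x) = x^3 + x^2 - 10x + 8. By the rational root theorem (leading coefficient 1), any rational root is an integer divisor of 8: try ±1, ±2, ... in turn.
Test x = 1: value = 0 ✓, so (x - 1) is a factor.
Synthetic division by (x - 1): bring down 1; 1(1) + 1 = 2; 2(1) - 10 = -8; (-8)(1) + 8 = 0 → quotient x^2 + 2x - 8, remainder 0.
Solve the quadratic x^2 + 2x - 8 = 0: discriminant = 2^2 - 4(1)(-8) = 4 + 32 = 36.
sqrt(36) = 6, so x = (-2 ± 6)/2: x = 2 or x = -4.
Collecting all roots found:

x = -4, x = 1, x = 2


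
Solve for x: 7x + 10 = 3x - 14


Starting with: 7x + 10 = 3x - 14
Move all x terms to left: (7 - 3)x = -14 - 10
Simplify: 4x = -24
Divide both sides by 4: x = -6

x = -6


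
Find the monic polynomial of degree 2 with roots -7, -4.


A monic polynomial with roots -7, -4 is:
p(x) = (x + 7)(x + 4)
After multiplying by (x + 7): x + 7
After multiplying by (x + 4): x^2 + 11x + 28

x^2 + 11x + 28


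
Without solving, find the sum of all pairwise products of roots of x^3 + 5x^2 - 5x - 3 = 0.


By Vieta's formulas for x^3 + bx^2 + cx + d = 0:
  r1 + r2 + r3 = -b/a = -5
  r1*r2 + r1*r3 + r2*r3 = c/a = -5
  r1*r2*r3 = -d/a = 3


Sum of pairwise products = -5


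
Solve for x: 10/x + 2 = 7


Subtract 2 from both sides: 10/x = 5
Multiply both sides by x: 10 = 5 * x
Divide by 5: x = 2

x = 2


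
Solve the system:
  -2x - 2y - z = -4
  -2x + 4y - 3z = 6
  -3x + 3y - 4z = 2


Using Cramer's rule. Expand each determinant along the first row.
D  = (-2)*[4*(-4) - (-3)*3] - (-2)*[(-2)*(-4) - (-3)*(-3)] + (-1)*[(-2)*3 - 4*(-3)]
  = (-2)*(-7) - (-2)*(-1) + (-1)*(6) = 6
Dx = (-4)*[4*(-4) - (-3)*3] - (-2)*[6*(-4) - (-3)*2] + (-1)*[6*3 - 4*2]
  = (-4)*(-7) - (-2)*(-18) + (-1)*(10) = -18
Dy = (-2)*[6*(-4) - (-3)*2] - (-4)*[(-2)*(-4) - (-3)*(-3)] + (-1)*[(-2)*2 - 6*(-3)]
  = (-2)*(-18) - (-4)*(-1) + (-1)*(14) = 18
Dz = (-2)*[4*2 - 6*3] - (-2)*[(-2)*2 - 6*(-3)] + (-4)*[(-2)*3 - 4*(-3)]
  = (-2)*(-10) - (-2)*(14) + (-4)*(6) = 24
x = Dx/D = -18/6 = -3, y = Dy/D = 18/6 = 3, z = Dz/D = 24/6 = 4
Check eq1: (-2)(-3) + (-2)(3) + (-1)(4) = -4 = -4 ✓
Check eq2: (-2)(-3) + (4)(3) + (-3)(4) = 6 = 6 ✓
Check eq3: (-3)(-3) + (3)(3) + (-4)(4) = 2 = 2 ✓

x = -3, y = 3, z = 4


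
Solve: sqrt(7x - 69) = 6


Square both sides: 7x - 69 = 6^2 = 36
7x = 36 + 69 = 105
x = 15
Check: sqrt(7*15 - 69) = sqrt(36) = 6 ✓

x = 15


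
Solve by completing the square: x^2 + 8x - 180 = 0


Start: x^2 + 8x - 180 = 0
Move constant: x^2 + 8x = 180
Half of 8 is 4, squared is 16
Add 16 to both sides: x^2 + 8x + 16 = 196
(x + 4)^2 = 196
x + 4 = ±14
x = -4 + 14 = 10 or x = -4 - 14 = -18

x = -18, x = 10


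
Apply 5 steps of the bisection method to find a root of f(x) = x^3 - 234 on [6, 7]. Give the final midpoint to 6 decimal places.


f(x) = x^3 - 234
f(6) = -18 < 0
f(7) = 109 > 0

Step 1: midpoint = (6.000000 + 7.000000)/2 = 6.500000
  f(6.500000) = 40.625000
  f(mid) > 0, so root is in [6.000000, 6.500000]

Step 2: midpoint = (6.000000 + 6.500000)/2 = 6.250000
  f(6.250000) = 10.140625
  f(mid) > 0, so root is in [6.000000, 6.250000]

Step 3: midpoint = (6.000000 + 6.250000)/2 = 6.125000
  f(6.125000) = -4.216797
  f(mid) < 0, so root is in [6.125000, 6.250000]

Step 4: midpoint = (6.125000 + 6.250000)/2 = 6.187500
  f(6.187500) = 2.889404
  f(mid) > 0, so root is in [6.125000, 6.187500]

Step 5: midpoint = (6.125000 + 6.187500)/2 = 6.156250
  f(6.156250) = -0.681732
  f(mid) < 0, so root is in [6.156250, 6.187500]

midpoint = 6.156250


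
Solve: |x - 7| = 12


An absolute value equation |expr| = 12 gives two cases:
Case 1: x - 7 = 12
  x = 19, so x = 19
Case 2: x - 7 = -12
  x = -5, so x = -5

x = -5, x = 19


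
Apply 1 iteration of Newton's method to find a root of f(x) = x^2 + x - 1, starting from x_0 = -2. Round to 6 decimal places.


Newton's method: x_(n+1) = x_n - f(x_n)/f'(x_n)
f(x) = x^2 + x - 1
f'(x) = 2x + 1

Iteration 1:
  f(-2.000000) = 1.000000
  f'(-2.000000) = -3.000000
  x_1 = -2.000000 - (1.000000)/(-3.000000) = -1.666667

x_1 = -1.666667


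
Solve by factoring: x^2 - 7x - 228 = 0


We need two numbers that multiply to -228 and add to -7.
Those numbers are 12 and -19 (since 12 * (-19) = -228 and 12 + (-19) = -7).
So x^2 - 7x - 228 = (x + 12)(x - 19) = 0
Setting each factor to zero: x = -12 or x = 19

x = -12, x = 19


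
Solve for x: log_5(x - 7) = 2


Convert to exponential form: x - 7 = 5^2 = 25
x = 25 + 7 = 32
Check: log_5(32 - 7) = log_5(25) = log_5(25) = 2 ✓

x = 32


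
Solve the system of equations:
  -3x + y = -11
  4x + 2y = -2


Using Cramer's rule:
Determinant D = (-3)(2) - (4)(1) = -6 - 4 = -10
Dx = (-11)(2) - (-2)(1) = -22 + 2 = -20
Dy = (-3)(-2) - (4)(-11) = 6 + 44 = 50
x = Dx/D = -20/-10 = 2
y = Dy/D = 50/-10 = -5

x = 2, y = -5


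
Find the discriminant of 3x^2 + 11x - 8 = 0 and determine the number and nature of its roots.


For ax^2 + bx + c = 0, discriminant D = b^2 - 4ac
Here a = 3, b = 11, c = -8
D = (11)^2 - 4(3)(-8) = 121 + 96 = 217

D = 217 > 0 but not a perfect square
The equation has 2 distinct real irrational roots.

Discriminant = 217, 2 distinct real irrational roots


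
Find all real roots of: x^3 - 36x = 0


The constant term is 0, so x = 0 is a root. Factor out x:
  x(x^2 - 36) = 0
Solve the quadratic x^2 - 36 = 0: discriminant = 0^2 - 4(1)(-36) = 0 + 144 = 144.
sqrt(144) = 12, so x = (0 ± 12)/2: x = 6 or x = -6.

x = -6, x = 0, x = 6


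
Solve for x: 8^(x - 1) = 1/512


Express both sides with the same base.
1/512 = 8^(-3)
Since the bases match, equate exponents: x - 1 = -3
So x = -3 - (-1) = -2

x = -2


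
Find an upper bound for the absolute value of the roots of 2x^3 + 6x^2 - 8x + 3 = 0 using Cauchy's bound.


Cauchy's bound: all roots r satisfy |r| <= 1 + max(|a_i/a_n|) for i = 0,...,n-1
where a_n is the leading coefficient.

Coefficients: [2, 6, -8, 3]
Leading coefficient a_n = 2
Ratios |a_i/a_n|: 3, 4, 3/2
Maximum ratio: 4
Cauchy's bound: |r| <= 1 + 4 = 5

Upper bound = 5


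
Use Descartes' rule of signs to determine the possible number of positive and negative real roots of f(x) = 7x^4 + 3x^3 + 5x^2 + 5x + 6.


Descartes' rule of signs:

For positive roots, count sign changes in f(x) = 7x^4 + 3x^3 + 5x^2 + 5x + 6:
Signs of coefficients: +, +, +, +, +
Number of sign changes: 0
Possible positive real roots: 0

For negative roots, examine f(-x) = 7x^4 - 3x^3 + 5x^2 - 5x + 6:
Signs of coefficients: +, -, +, -, +
Number of sign changes: 4
Possible negative real roots: 4, 2, 0

Positive roots: 0; Negative roots: 4 or 2 or 0


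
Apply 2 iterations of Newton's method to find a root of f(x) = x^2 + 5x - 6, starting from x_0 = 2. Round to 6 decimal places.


Newton's method: x_(n+1) = x_n - f(x_n)/f'(x_n)
f(x) = x^2 + 5x - 6
f'(x) = 2x + 5

Iteration 1:
  f(2.000000) = 8.000000
  f'(2.000000) = 9.000000
  x_1 = 2.000000 - (8.000000)/(9.000000) = 1.111111

Iteration 2:
  f(1.111111) = 0.790123
  f'(1.111111) = 7.222222
  x_2 = 1.111111 - (0.790123)/(7.222222) = 1.001709

x_2 = 1.001709


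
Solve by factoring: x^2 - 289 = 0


We need two numbers that multiply to -289 and add to 0.
Those numbers are -17 and 17 (since (-17) * 17 = -289 and (-17) + 17 = 0).
So x^2 - 289 = (x - 17)(x + 17) = 0
Setting each factor to zero: x = 17 or x = -17

x = -17, x = 17


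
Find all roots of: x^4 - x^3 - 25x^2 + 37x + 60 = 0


Let p(x) = x^4 - x^3 - 25x^2 + 37x + 60. By the rational root theorem (leading coefficient 1), any rational root is an integer divisor of 60: try ±1, ±2, ... in turn.
Test x = 1: value = 72 ≠ 0.
Test x = -1: value = 0 ✓, so (x + 1) is a factor.
Synthetic division by (x + 1): bring down 1; 1(-1) - 1 = -2; (-2)(-1) - 25 = -23; (-23)(-1) + 37 = 60; 60(-1) + 60 = 0 → quotient x^3 - 2x^2 - 23x + 60, remainder 0.
Continue with the quotient x^3 - 2x^2 - 23x + 60 (candidates must divide 60; re-test x = -1 first in case it repeats).
Test x = -1: value = 80 ≠ 0.
Test x = 2: value = 14 ≠ 0.
Test x = -2: value = 90 ≠ 0.
Test x = 3: value = 0 ✓, so (x - 3) is a factor.
Synthetic division by (x - 3): bring down 1; 1(3) - 2 = 1; 1(3) - 23 = -20; (-20)(3) + 60 = 0 → quotient x^2 + x - 20, remainder 0.
Solve the quadratic x^2 + x - 20 = 0: discriminant = 1^2 - 4(1)(-20) = 1 + 80 = 81.
sqrt(81) = 9, so x = (-1 ± 9)/2: x = 4 or x = -5.
Collecting all roots found:

x = -5, x = -1, x = 3, x = 4


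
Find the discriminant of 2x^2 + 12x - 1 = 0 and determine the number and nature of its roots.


For ax^2 + bx + c = 0, discriminant D = b^2 - 4ac
Here a = 2, b = 12, c = -1
D = (12)^2 - 4(2)(-1) = 144 + 8 = 152

D = 152 > 0 but not a perfect square
The equation has 2 distinct real irrational roots.

Discriminant = 152, 2 distinct real irrational roots


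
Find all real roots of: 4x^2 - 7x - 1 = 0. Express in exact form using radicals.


Using the quadratic formula: x = (-b ± sqrt(b^2 - 4ac)) / (2a)
Here a = 4, b = -7, c = -1
Discriminant = b^2 - 4ac = (-7)^2 - 4(4)(-1) = 49 + 16 = 65
Since discriminant = 65 > 0, there are two real roots.
x = (7 ± sqrt(65)) / 8
Numerically: x ≈ 1.8828 or x ≈ -0.1328

x = (7 + sqrt(65)) / 8 or x = (7 - sqrt(65)) / 8


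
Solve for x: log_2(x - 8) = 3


Convert to exponential form: x - 8 = 2^3 = 8
x = 8 + 8 = 16
Check: log_2(16 - 8) = log_2(8) = log_2(8) = 3 ✓

x = 16


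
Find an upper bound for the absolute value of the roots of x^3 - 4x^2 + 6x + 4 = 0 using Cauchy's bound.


Cauchy's bound: all roots r satisfy |r| <= 1 + max(|a_i/a_n|) for i = 0,...,n-1
where a_n is the leading coefficient.

Coefficients: [1, -4, 6, 4]
Leading coefficient a_n = 1
Ratios |a_i/a_n|: 4, 6, 4
Maximum ratio: 6
Cauchy's bound: |r| <= 1 + 6 = 7

Upper bound = 7


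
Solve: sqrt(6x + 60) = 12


Square both sides: 6x + 60 = 12^2 = 144
6x = 144 - 60 = 84
x = 14
Check: sqrt(6*14 + 60) = sqrt(144) = 12 ✓

x = 14


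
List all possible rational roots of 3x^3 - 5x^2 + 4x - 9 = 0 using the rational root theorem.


Rational root theorem: possible roots are ±p/q where:
  p divides the constant term (-9): p ∈ {1, 3, 9}
  q divides the leading coefficient (3): q ∈ {1, 3}

All possible rational roots: -9, -3, -1, -1/3, 1/3, 1, 3, 9

-9, -3, -1, -1/3, 1/3, 1, 3, 9


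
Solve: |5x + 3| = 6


An absolute value equation |expr| = 6 gives two cases:
Case 1: 5x + 3 = 6
  5x = 3, so x = 3/5
Case 2: 5x + 3 = -6
  5x = -9, so x = -9/5

x = -9/5, x = 3/5


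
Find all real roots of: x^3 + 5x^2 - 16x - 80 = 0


Let p(x) = x^3 + 5x^2 - 16x - 80. By the rational root theorem (leading coefficient 1), any rational root is an integer divisor of 80: try ±1, ±2, ... in turn.
Test x = 1: value = -90 ≠ 0.
Test x = -1: value = -60 ≠ 0.
Test x = 2: value = -84 ≠ 0.
Test x = -2: value = -36 ≠ 0.
Test x = 4: value = 0 ✓, so (x - 4) is a factor.
Synthetic division by (x - 4): bring down 1; 1(4) + 5 = 9; 9(4) - 16 = 20; 20(4) - 80 = 0 → quotient x^2 + 9x + 20, remainder 0.
Solve the quadratic x^2 + 9x + 20 = 0: discriminant = 9^2 - 4(1)(20) = 81 - 80 = 1.
sqrt(1) = 1, so x = (-9 ± 1)/2: x = -4 or x = -5.

x = -5, x = -4, x = 4


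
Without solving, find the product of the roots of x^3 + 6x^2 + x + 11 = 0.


By Vieta's formulas for x^3 + bx^2 + cx + d = 0:
  r1 + r2 + r3 = -b/a = -6
  r1*r2 + r1*r3 + r2*r3 = c/a = 1
  r1*r2*r3 = -d/a = -11


Product = -11


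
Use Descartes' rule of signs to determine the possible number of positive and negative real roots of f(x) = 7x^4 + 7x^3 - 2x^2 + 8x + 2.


Descartes' rule of signs:

For positive roots, count sign changes in f(x) = 7x^4 + 7x^3 - 2x^2 + 8x + 2:
Signs of coefficients: +, +, -, +, +
Number of sign changes: 2
Possible positive real roots: 2, 0

For negative roots, examine f(-x) = 7x^4 - 7x^3 - 2x^2 - 8x + 2:
Signs of coefficients: +, -, -, -, +
Number of sign changes: 2
Possible negative real roots: 2, 0

Positive roots: 2 or 0; Negative roots: 2 or 0


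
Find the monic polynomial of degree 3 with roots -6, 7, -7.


A monic polynomial with roots -6, 7, -7 is:
p(x) = (x + 6)(x - 7)(x + 7)
After multiplying by (x + 6): x + 6
After multiplying by (x - 7): x^2 - x - 42
After multiplying by (x + 7): x^3 + 6x^2 - 49x - 294

x^3 + 6x^2 - 49x - 294


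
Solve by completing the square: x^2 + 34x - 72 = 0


Start: x^2 + 34x - 72 = 0
Move constant: x^2 + 34x = 72
Half of 34 is 17, squared is 289
Add 289 to both sides: x^2 + 34x + 289 = 361
(x + 17)^2 = 361
x + 17 = ±19
x = -17 + 19 = 2 or x = -17 - 19 = -36

x = -36, x = 2


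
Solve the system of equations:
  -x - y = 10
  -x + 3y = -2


Using Cramer's rule:
Determinant D = (-1)(3) - (-1)(-1) = -3 - 1 = -4
Dx = (10)(3) - (-2)(-1) = 30 - 2 = 28
Dy = (-1)(-2) - (-1)(10) = 2 + 10 = 12
x = Dx/D = 28/-4 = -7
y = Dy/D = 12/-4 = -3

x = -7, y = -3


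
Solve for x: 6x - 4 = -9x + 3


Starting with: 6x - 4 = -9x + 3
Move all x terms to left: (6 + 9)x = 3 + 4
Simplify: 15x = 7
Divide both sides by 15: x = 7/15

x = 7/15


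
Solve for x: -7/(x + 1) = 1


Multiply both sides by (x + 1): -7 = 1(x + 1)
Distribute: -7 = x + 1
x = -7 - 1 = -8
x = -8

x = -8


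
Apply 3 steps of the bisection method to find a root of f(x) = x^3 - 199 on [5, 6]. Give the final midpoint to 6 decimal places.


f(x) = x^3 - 199
f(5) = -74 < 0
f(6) = 17 > 0

Step 1: midpoint = (5.000000 + 6.000000)/2 = 5.500000
  f(5.500000) = -32.625000
  f(mid) < 0, so root is in [5.500000, 6.000000]

Step 2: midpoint = (5.500000 + 6.000000)/2 = 5.750000
  f(5.750000) = -8.890625
  f(mid) < 0, so root is in [5.750000, 6.000000]

Step 3: midpoint = (5.750000 + 6.000000)/2 = 5.875000
  f(5.875000) = 3.779297
  f(mid) > 0, so root is in [5.750000, 5.875000]

midpoint = 5.875000


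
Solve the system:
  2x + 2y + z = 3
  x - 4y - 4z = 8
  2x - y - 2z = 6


Using Cramer's rule. Expand each determinant along the first row.
D  = 2*[(-4)*(-2) - (-4)*(-1)] - 2*[1*(-2) - (-4)*2] + 1*[1*(-1) - (-4)*2]
  = 2*(4) - 2*(6) + 1*(7) = 3
Dx = 3*[(-4)*(-2) - (-4)*(-1)] - 2*[8*(-2) - (-4)*6] + 1*[8*(-1) - (-4)*6]
  = 3*(4) - 2*(8) + 1*(16) = 12
Dy = 2*[8*(-2) - (-4)*6] - 3*[1*(-2) - (-4)*2] + 1*[1*6 - 8*2]
  = 2*(8) - 3*(6) + 1*(-10) = -12
Dz = 2*[(-4)*6 - 8*(-1)] - 2*[1*6 - 8*2] + 3*[1*(-1) - (-4)*2]
  = 2*(-16) - 2*(-10) + 3*(7) = 9
x = Dx/D = 12/3 = 4, y = Dy/D = -12/3 = -4, z = Dz/D = 9/3 = 3
Check eq1: (2)(4) + (2)(-4) + (1)(3) = 3 = 3 ✓
Check eq2: (1)(4) + (-4)(-4) + (-4)(3) = 8 = 8 ✓
Check eq3: (2)(4) + (-1)(-4) + (-2)(3) = 6 = 6 ✓

x = 4, y = -4, z = 3


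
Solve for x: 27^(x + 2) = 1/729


Express both sides with the same base.
1/729 = 27^(-2)
Since the bases match, equate exponents: x + 2 = -2
So x = -2 - (2) = -4

x = -4


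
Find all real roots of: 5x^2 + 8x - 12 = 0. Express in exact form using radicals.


Using the quadratic formula: x = (-b ± sqrt(b^2 - 4ac)) / (2a)
Here a = 5, b = 8, c = -12
Discriminant = b^2 - 4ac = 8^2 - 4(5)(-12) = 64 + 240 = 304
Since discriminant = 304 > 0, there are two real roots.
x = (-8 ± 4*sqrt(19)) / 10
Simplifying: x = (-4 ± 2*sqrt(19)) / 5
Numerically: x ≈ 0.9436 or x ≈ -2.5436

x = (-4 + 2*sqrt(19)) / 5 or x = (-4 - 2*sqrt(19)) / 5


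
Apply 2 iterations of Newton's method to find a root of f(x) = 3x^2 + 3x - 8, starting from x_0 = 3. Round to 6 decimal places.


Newton's method: x_(n+1) = x_n - f(x_n)/f'(x_n)
f(x) = 3x^2 + 3x - 8
f'(x) = 6x + 3

Iteration 1:
  f(3.000000) = 28.000000
  f'(3.000000) = 21.000000
  x_1 = 3.000000 - (28.000000)/(21.000000) = 1.666667

Iteration 2:
  f(1.666667) = 5.333333
  f'(1.666667) = 13.000000
  x_2 = 1.666667 - (5.333333)/(13.000000) = 1.256410

x_2 = 1.256410


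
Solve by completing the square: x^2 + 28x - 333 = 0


Start: x^2 + 28x - 333 = 0
Move constant: x^2 + 28x = 333
Half of 28 is 14, squared is 196
Add 196 to both sides: x^2 + 28x + 196 = 529
(x + 14)^2 = 529
x + 14 = ±23
x = -14 + 23 = 9 or x = -14 - 23 = -37

x = -37, x = 9


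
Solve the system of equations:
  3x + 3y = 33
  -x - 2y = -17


Using Cramer's rule:
Determinant D = (3)(-2) - (-1)(3) = -6 + 3 = -3
Dx = (33)(-2) - (-17)(3) = -66 + 51 = -15
Dy = (3)(-17) - (-1)(33) = -51 + 33 = -18
x = Dx/D = -15/-3 = 5
y = Dy/D = -18/-3 = 6

x = 5, y = 6


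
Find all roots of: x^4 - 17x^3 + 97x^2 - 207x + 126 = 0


Let p(x) = x^4 - 17x^3 + 97x^2 - 207x + 126. By the rational root theorem (leading coefficient 1), any rational root is an integer divisor of 126: try ±1, ±2, ... in turn.
Test x = 1: value = 0 ✓, so (x - 1) is a factor.
Synthetic division by (x - 1): bring down 1; 1(1) - 17 = -16; (-16)(1) + 97 = 81; 81(1) - 207 = -126; (-126)(1) + 126 = 0 → quotient x^3 - 16x^2 + 81x - 126, remainder 0.
Continue with the quotient x^3 - 16x^2 + 81x - 126 (candidates must divide 126; re-test x = 1 first in case it repeats).
Test x = 1: value = -60 ≠ 0.
Test x = -1: value = -224 ≠ 0.
Test x = 2: value = -20 ≠ 0.
Test x = -2: value = -360 ≠ 0.
Test x = 3: value = 0 ✓, so (x - 3) is a factor.
Synthetic division by (x - 3): bring down 1; 1(3) - 16 = -13; (-13)(3) + 81 = 42; 42(3) - 126 = 0 → quotient x^2 - 13x + 42, remainder 0.
Solve the quadratic x^2 - 13x + 42 = 0: discriminant = (-13)^2 - 4(1)(42) = 169 - 168 = 1.
sqrt(1) = 1, so x = (13 ± 1)/2: x = 7 or x = 6.
Collecting all roots found:

x = 1, x = 3, x = 6, x = 7


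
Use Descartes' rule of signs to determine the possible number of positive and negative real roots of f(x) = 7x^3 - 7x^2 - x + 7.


Descartes' rule of signs:

For positive roots, count sign changes in f(x) = 7x^3 - 7x^2 - x + 7:
Signs of coefficients: +, -, -, +
Number of sign changes: 2
Possible positive real roots: 2, 0

For negative roots, examine f(-x) = -7x^3 - 7x^2 + x + 7:
Signs of coefficients: -, -, +, +
Number of sign changes: 1
Possible negative real roots: 1

Positive roots: 2 or 0; Negative roots: 1


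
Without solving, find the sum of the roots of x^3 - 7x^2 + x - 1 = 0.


By Vieta's formulas for x^3 + bx^2 + cx + d = 0:
  r1 + r2 + r3 = -b/a = 7
  r1*r2 + r1*r3 + r2*r3 = c/a = 1
  r1*r2*r3 = -d/a = 1


Sum = 7


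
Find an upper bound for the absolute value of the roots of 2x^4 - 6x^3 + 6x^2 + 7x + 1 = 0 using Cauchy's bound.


Cauchy's bound: all roots r satisfy |r| <= 1 + max(|a_i/a_n|) for i = 0,...,n-1
where a_n is the leading coefficient.

Coefficients: [2, -6, 6, 7, 1]
Leading coefficient a_n = 2
Ratios |a_i/a_n|: 3, 3, 7/2, 1/2
Maximum ratio: 7/2
Cauchy's bound: |r| <= 1 + 7/2 = 9/2

Upper bound = 9/2


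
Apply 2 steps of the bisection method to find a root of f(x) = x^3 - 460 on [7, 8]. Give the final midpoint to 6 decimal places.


f(x) = x^3 - 460
f(7) = -117 < 0
f(8) = 52 > 0

Step 1: midpoint = (7.000000 + 8.000000)/2 = 7.500000
  f(7.500000) = -38.125000
  f(mid) < 0, so root is in [7.500000, 8.000000]

Step 2: midpoint = (7.500000 + 8.000000)/2 = 7.750000
  f(7.750000) = 5.484375
  f(mid) > 0, so root is in [7.500000, 7.750000]

midpoint = 7.750000


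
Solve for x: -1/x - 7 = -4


Subtract -7 from both sides: -1/x = 3
Multiply both sides by x: -1 = 3 * x
Divide by 3: x = -1/3

x = -1/3


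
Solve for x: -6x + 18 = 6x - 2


Starting with: -6x + 18 = 6x - 2
Move all x terms to left: (-6 - 6)x = -2 - 18
Simplify: -12x = -20
Divide both sides by -12: x = 5/3

x = 5/3


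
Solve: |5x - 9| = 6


An absolute value equation |expr| = 6 gives two cases:
Case 1: 5x - 9 = 6
  5x = 15, so x = 3
Case 2: 5x - 9 = -6
  5x = 3, so x = 3/5

x = 3/5, x = 3


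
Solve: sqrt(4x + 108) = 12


Square both sides: 4x + 108 = 12^2 = 144
4x = 144 - 108 = 36
x = 9
Check: sqrt(4*9 + 108) = sqrt(144) = 12 ✓

x = 9


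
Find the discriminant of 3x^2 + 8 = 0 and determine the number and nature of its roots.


For ax^2 + bx + c = 0, discriminant D = b^2 - 4ac
Here a = 3, b = 0, c = 8
D = (0)^2 - 4(3)(8) = 0 - 96 = -96

D = -96 < 0
The equation has no real roots (2 complex conjugate roots).

Discriminant = -96, no real roots (2 complex conjugate roots)


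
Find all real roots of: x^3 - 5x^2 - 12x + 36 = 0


Let p(x) = x^3 - 5x^2 - 12x + 36. By the rational root theorem (leading coefficient 1), any rational root is an integer divisor of 36: try ±1, ±2, ... in turn.
Test x = 1: value = 20 ≠ 0.
Test x = -1: value = 42 ≠ 0.
Test x = 2: value = 0 ✓, so (x - 2) is a factor.
Synthetic division by (x - 2): bring down 1; 1(2) - 5 = -3; (-3)(2) - 12 = -18; (-18)(2) + 36 = 0 → quotient x^2 - 3x - 18, remainder 0.
Solve the quadratic x^2 - 3x - 18 = 0: discriminant = (-3)^2 - 4(1)(-18) = 9 + 72 = 81.
sqrt(81) = 9, so x = (3 ± 9)/2: x = 6 or x = -3.

x = -3, x = 2, x = 6


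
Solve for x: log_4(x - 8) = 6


Convert to exponential form: x - 8 = 4^6 = 4096
x = 4096 + 8 = 4104
Check: log_4(4104 - 8) = log_4(4096) = log_4(4096) = 6 ✓

x = 4104


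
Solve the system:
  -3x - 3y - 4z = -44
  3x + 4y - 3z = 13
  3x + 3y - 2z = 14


Using Cramer's rule. Expand each determinant along the first row.
D  = (-3)*[4*(-2) - (-3)*3] - (-3)*[3*(-2) - (-3)*3] + (-4)*[3*3 - 4*3]
  = (-3)*(1) - (-3)*(3) + (-4)*(-3) = 18
Dx = (-44)*[4*(-2) - (-3)*3] - (-3)*[13*(-2) - (-3)*14] + (-4)*[13*3 - 4*14]
  = (-44)*(1) - (-3)*(16) + (-4)*(-17) = 72
Dy = (-3)*[13*(-2) - (-3)*14] - (-44)*[3*(-2) - (-3)*3] + (-4)*[3*14 - 13*3]
  = (-3)*(16) - (-44)*(3) + (-4)*(3) = 72
Dz = (-3)*[4*14 - 13*3] - (-3)*[3*14 - 13*3] + (-44)*[3*3 - 4*3]
  = (-3)*(17) - (-3)*(3) + (-44)*(-3) = 90
x = Dx/D = 72/18 = 4, y = Dy/D = 72/18 = 4, z = Dz/D = 90/18 = 5
Check eq1: (-3)(4) + (-3)(4) + (-4)(5) = -44 = -44 ✓
Check eq2: (3)(4) + (4)(4) + (-3)(5) = 13 = 13 ✓
Check eq3: (3)(4) + (3)(4) + (-2)(5) = 14 = 14 ✓

x = 4, y = 4, z = 5


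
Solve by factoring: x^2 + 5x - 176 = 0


We need two numbers that multiply to -176 and add to 5.
Those numbers are 16 and -11 (since 16 * (-11) = -176 and 16 + (-11) = 5).
So x^2 + 5x - 176 = (x + 16)(x - 11) = 0
Setting each factor to zero: x = -16 or x = 11

x = -16, x = 11


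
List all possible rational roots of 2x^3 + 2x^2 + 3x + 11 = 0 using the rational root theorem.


Rational root theorem: possible roots are ±p/q where:
  p divides the constant term (11): p ∈ {1, 11}
  q divides the leading coefficient (2): q ∈ {1, 2}

All possible rational roots: -11, -11/2, -1, -1/2, 1/2, 1, 11/2, 11

-11, -11/2, -1, -1/2, 1/2, 1, 11/2, 11


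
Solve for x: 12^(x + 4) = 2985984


Express both sides with the same base.
2985984 = 12^6
Since the bases match, equate exponents: x + 4 = 6
So x = 6 - (4) = 2

x = 2


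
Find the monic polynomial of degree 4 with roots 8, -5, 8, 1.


A monic polynomial with roots 8, -5, 8, 1 is:
p(x) = (x - 8)(x + 5)(x - 8)(x - 1)
After multiplying by (x - 8): x - 8
After multiplying by (x + 5): x^2 - 3x - 40
After multiplying by (x - 8): x^3 - 11x^2 - 16x + 320
After multiplying by (x - 1): x^4 - 12x^3 - 5x^2 + 336x - 320

x^4 - 12x^3 - 5x^2 + 336x - 320


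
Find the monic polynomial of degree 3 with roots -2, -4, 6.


A monic polynomial with roots -2, -4, 6 is:
p(x) = (x + 2)(x + 4)(x - 6)
After multiplying by (x + 2): x + 2
After multiplying by (x + 4): x^2 + 6x + 8
After multiplying by (x - 6): x^3 - 28x - 48

x^3 - 28x - 48


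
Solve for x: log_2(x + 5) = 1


Convert to exponential form: x + 5 = 2^1 = 2
x = 2 - 5 = -3
Check: log_2(-3 + 5) = log_2(2) = log_2(2) = 1 ✓

x = -3


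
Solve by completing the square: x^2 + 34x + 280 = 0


Start: x^2 + 34x + 280 = 0
Move constant: x^2 + 34x = -280
Half of 34 is 17, squared is 289
Add 289 to both sides: x^2 + 34x + 289 = 9
(x + 17)^2 = 9
x + 17 = ±3
x = -17 + 3 = -14 or x = -17 - 3 = -20

x = -20, x = -14


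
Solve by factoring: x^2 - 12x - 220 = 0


We need two numbers that multiply to -220 and add to -12.
Those numbers are -22 and 10 (since (-22) * 10 = -220 and (-22) + 10 = -12).
So x^2 - 12x - 220 = (x - 22)(x + 10) = 0
Setting each factor to zero: x = 22 or x = -10

x = -10, x = 22


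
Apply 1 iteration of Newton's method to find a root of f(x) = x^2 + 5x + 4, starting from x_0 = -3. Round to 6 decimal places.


Newton's method: x_(n+1) = x_n - f(x_n)/f'(x_n)
f(x) = x^2 + 5x + 4
f'(x) = 2x + 5

Iteration 1:
  f(-3.000000) = -2.000000
  f'(-3.000000) = -1.000000
  x_1 = -3.000000 - (-2.000000)/(-1.000000) = -5.000000

x_1 = -5.000000


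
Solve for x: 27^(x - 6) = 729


Express both sides with the same base.
729 = 27^2
Since the bases match, equate exponents: x - 6 = 2
So x = 2 - (-6) = 8

x = 8


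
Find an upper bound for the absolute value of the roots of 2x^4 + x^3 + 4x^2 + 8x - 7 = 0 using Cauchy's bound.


Cauchy's bound: all roots r satisfy |r| <= 1 + max(|a_i/a_n|) for i = 0,...,n-1
where a_n is the leading coefficient.

Coefficients: [2, 1, 4, 8, -7]
Leading coefficient a_n = 2
Ratios |a_i/a_n|: 1/2, 2, 4, 7/2
Maximum ratio: 4
Cauchy's bound: |r| <= 1 + 4 = 5

Upper bound = 5


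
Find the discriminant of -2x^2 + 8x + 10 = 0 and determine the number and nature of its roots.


For ax^2 + bx + c = 0, discriminant D = b^2 - 4ac
Here a = -2, b = 8, c = 10
D = (8)^2 - 4(-2)(10) = 64 + 80 = 144

D = 144 > 0 and is a perfect square (sqrt = 12)
The equation has 2 distinct real rational roots.

Discriminant = 144, 2 distinct real rational roots
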